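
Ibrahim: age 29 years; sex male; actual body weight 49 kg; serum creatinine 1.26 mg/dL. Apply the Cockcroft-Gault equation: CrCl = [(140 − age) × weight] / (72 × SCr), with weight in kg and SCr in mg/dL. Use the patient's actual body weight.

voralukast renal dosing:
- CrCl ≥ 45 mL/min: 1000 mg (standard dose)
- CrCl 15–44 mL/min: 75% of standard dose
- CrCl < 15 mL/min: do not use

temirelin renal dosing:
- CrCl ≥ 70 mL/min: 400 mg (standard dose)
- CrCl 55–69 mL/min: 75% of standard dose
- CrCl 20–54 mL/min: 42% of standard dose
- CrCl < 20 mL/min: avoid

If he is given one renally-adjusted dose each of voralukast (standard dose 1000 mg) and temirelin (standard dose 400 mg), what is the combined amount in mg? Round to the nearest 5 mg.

1300 mg

CrCl = (140 − 29) × 49 / (72 × 1.26) = 5439.0 / 90.72 ≈ 60.0 mL/min
CrCl ≈ 60 mL/min.
voralukast: ≥ 45 mL/min → 100% of 1000 mg = 1000 mg.
temirelin: 55–69 mL/min → 75% of 400 mg = 300 mg.
Total = 1000 + 300 = 1300 mg.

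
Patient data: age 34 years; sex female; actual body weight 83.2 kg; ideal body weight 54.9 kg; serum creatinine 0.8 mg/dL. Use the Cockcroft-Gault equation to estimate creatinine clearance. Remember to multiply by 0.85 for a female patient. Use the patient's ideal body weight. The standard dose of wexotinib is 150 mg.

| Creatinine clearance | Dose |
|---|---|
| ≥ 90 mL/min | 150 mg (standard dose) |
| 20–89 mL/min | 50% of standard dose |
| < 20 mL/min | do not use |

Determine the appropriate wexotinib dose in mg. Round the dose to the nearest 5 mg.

75 mg

CrCl = (140 − 34) × 54.9 / (72 × 0.8) × 0.85 = 5819.4 / 57.60 × 0.85 ≈ 85.9 mL/min
CrCl ≈ 86 mL/min → bracket 20–89 mL/min.
50% of 150 mg = 75 mg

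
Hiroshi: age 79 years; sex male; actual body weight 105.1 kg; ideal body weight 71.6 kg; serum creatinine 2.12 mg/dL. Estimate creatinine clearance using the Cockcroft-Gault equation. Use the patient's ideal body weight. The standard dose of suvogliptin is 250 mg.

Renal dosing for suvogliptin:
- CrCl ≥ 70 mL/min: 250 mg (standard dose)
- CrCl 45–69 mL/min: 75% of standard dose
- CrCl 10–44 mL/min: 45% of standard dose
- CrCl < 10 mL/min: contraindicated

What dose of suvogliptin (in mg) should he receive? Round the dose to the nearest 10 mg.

CrCl = (140 − 79) × 71.6 / (72 × 2.12) = 4367.6 / 152.64 ≈ 28.6 mL/min
CrCl ≈ 29 mL/min → bracket 10–44 mL/min.
45% of 250 mg = 112.5 mg → 110 mg

110 mg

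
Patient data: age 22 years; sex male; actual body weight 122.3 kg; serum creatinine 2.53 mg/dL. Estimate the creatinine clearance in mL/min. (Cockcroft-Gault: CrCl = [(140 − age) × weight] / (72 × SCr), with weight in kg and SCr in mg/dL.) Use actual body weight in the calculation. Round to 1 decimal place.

CrCl = (140 − 22) × 122.3 / (72 × 2.53) = 14431.4 / 182.16 ≈ 79.2 mL/min

79.2 mL/min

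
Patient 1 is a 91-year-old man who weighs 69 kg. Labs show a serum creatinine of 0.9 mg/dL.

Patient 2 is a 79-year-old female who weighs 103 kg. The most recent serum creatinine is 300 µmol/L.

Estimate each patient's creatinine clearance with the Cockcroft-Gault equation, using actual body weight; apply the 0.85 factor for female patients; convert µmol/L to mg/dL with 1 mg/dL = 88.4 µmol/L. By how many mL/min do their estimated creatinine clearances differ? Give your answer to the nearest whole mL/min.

30 mL/min

Patient 1: CrCl = (140 − 91) × 69 / (72 × 0.9) = 3381.0 / 64.80 ≈ 52.2 mL/min
Patient 2: SCr = 300 / 88.4 = 3.394 mg/dL
Patient 2: CrCl = (140 − 79) × 103 / (72 × 3.394) × 0.85 = 6283.0 / 244.37 × 0.85 ≈ 21.9 mL/min
|52.2 − 21.9| = 30.3 mL/min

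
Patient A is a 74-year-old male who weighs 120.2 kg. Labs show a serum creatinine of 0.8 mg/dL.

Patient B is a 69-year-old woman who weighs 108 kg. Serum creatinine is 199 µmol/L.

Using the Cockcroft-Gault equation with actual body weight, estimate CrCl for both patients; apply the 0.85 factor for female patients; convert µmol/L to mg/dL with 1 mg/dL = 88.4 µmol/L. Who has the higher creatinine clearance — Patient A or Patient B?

Patient A

Patient A: CrCl = (140 − 74) × 120.2 / (72 × 0.8) = 7933.2 / 57.60 ≈ 137.7 mL/min
Patient B: SCr = 199 / 88.4 = 2.251 mg/dL
Patient B: CrCl = (140 − 69) × 108 / (72 × 2.251) × 0.85 = 7668.0 / 162.07 × 0.85 ≈ 40.2 mL/min
137.7 vs 40.2 mL/min → Patient A is higher.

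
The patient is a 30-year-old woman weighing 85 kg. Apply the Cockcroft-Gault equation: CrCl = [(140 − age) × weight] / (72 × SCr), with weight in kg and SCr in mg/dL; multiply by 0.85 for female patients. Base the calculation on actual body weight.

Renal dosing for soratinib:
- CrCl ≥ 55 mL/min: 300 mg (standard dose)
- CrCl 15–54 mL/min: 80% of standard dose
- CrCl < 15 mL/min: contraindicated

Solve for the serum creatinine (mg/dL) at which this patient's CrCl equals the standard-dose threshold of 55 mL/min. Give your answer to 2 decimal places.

Standard dose requires CrCl ≥ 55 mL/min.
Set (140 − 30) × 85 × 0.85 / (72 × SCr) = 55
SCr = (140 − 30) × 85 × 0.85 / (72 × 55) = 2.007 mg/dL

2.01 mg/dL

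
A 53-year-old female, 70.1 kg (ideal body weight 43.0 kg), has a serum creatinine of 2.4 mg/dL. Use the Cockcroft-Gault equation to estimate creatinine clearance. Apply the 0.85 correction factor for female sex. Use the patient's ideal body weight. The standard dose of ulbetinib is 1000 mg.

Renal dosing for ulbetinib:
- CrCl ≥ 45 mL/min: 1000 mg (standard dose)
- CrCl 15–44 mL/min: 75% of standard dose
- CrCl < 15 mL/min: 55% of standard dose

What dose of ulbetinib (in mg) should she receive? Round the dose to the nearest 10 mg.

CrCl = (140 − 53) × 43 / (72 × 2.4) × 0.85 = 3741.0 / 172.80 × 0.85 ≈ 18.4 mL/min
CrCl ≈ 18 mL/min → bracket 15–44 mL/min.
75% of 1000 mg = 750 mg

750 mg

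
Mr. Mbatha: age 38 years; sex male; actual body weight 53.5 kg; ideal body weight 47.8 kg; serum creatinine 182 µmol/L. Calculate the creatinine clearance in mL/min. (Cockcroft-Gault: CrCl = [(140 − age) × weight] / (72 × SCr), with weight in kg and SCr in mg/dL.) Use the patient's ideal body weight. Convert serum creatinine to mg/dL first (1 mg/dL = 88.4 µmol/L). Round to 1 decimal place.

SCr = 182 / 88.4 = 2.059 mg/dL
CrCl = (140 − 38) × 47.8 / (72 × 2.059) = 4875.6 / 148.25 ≈ 32.9 mL/min

32.9 mL/min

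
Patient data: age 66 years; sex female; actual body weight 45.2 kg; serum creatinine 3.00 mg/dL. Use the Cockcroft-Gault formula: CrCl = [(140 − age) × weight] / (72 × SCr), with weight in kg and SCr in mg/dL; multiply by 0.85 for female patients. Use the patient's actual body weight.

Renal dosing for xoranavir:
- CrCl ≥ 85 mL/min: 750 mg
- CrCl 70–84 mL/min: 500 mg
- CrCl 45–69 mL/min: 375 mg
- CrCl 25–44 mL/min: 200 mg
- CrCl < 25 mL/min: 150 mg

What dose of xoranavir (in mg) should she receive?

CrCl = (140 − 66) × 45.2 / (72 × 3) × 0.85 = 3344.8 / 216.00 × 0.85 ≈ 13.2 mL/min
CrCl ≈ 13 mL/min → bracket < 25 mL/min.
Dose for this bracket: 150 mg.

150 mg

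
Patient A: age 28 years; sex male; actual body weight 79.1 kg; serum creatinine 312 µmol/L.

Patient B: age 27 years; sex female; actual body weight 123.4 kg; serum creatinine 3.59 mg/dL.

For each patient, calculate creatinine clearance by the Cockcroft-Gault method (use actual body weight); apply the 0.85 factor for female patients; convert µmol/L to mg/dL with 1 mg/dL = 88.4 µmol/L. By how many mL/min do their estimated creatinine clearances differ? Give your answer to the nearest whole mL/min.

11 mL/min

Patient A: SCr = 312 / 88.4 = 3.529 mg/dL
Patient A: CrCl = (140 − 28) × 79.1 / (72 × 3.529) = 8859.2 / 254.09 ≈ 34.9 mL/min
Patient B: CrCl = (140 − 27) × 123.4 / (72 × 3.59) × 0.85 = 13944.2 / 258.48 × 0.85 ≈ 45.9 mL/min
|34.9 − 45.9| = 11.0 mL/min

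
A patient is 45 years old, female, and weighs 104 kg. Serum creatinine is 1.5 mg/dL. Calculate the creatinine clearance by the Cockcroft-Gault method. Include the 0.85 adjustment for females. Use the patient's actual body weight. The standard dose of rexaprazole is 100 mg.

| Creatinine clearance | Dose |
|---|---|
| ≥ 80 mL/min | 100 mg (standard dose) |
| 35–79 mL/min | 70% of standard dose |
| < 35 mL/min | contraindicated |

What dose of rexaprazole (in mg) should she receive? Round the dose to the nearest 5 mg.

CrCl = (140 − 45) × 104 / (72 × 1.5) × 0.85 = 9880.0 / 108.00 × 0.85 ≈ 77.8 mL/min
CrCl ≈ 78 mL/min → bracket 35–79 mL/min.
70% of 100 mg = 70 mg

70 mg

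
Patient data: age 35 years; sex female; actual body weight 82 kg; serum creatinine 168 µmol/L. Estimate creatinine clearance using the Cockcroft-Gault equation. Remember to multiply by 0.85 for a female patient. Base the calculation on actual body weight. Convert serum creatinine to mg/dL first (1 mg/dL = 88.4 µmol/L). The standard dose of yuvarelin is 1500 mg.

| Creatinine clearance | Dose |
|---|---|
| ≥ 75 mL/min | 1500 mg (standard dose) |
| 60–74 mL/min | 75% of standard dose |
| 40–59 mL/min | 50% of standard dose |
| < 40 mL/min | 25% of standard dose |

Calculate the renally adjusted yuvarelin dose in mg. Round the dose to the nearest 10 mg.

750 mg

SCr = 168 / 88.4 = 1.9 mg/dL
CrCl = (140 − 35) × 82 / (72 × 1.9) × 0.85 = 8610.0 / 136.80 × 0.85 ≈ 53.5 mL/min
CrCl ≈ 53 mL/min → bracket 40–59 mL/min.
50% of 1500 mg = 750 mg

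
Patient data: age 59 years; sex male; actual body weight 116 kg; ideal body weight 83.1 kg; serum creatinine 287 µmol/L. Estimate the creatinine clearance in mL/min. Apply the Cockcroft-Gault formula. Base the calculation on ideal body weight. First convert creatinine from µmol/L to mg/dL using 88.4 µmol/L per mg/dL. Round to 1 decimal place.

28.8 mL/min

SCr = 287 / 88.4 = 3.247 mg/dL
CrCl = (140 − 59) × 83.1 / (72 × 3.247) = 6731.1 / 233.78 ≈ 28.8 mL/min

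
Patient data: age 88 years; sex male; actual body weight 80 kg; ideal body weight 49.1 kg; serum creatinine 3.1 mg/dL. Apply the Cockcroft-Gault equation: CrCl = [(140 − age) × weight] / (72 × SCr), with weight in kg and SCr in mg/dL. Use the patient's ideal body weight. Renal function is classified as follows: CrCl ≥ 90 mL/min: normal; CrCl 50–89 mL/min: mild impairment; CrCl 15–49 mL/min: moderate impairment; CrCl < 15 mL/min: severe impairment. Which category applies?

severe impairment

CrCl = (140 − 88) × 49.1 / (72 × 3.1) = 2553.2 / 223.20 ≈ 11.4 mL/min
11 mL/min falls in the 'severe impairment' range.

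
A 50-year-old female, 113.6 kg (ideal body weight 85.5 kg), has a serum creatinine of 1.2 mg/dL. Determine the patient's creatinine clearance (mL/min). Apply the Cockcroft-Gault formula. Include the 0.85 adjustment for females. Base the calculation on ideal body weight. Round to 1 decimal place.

75.7 mL/min

CrCl = (140 − 50) × 85.5 / (72 × 1.2) × 0.85 = 7695.0 / 86.40 × 0.85 ≈ 75.7 mL/min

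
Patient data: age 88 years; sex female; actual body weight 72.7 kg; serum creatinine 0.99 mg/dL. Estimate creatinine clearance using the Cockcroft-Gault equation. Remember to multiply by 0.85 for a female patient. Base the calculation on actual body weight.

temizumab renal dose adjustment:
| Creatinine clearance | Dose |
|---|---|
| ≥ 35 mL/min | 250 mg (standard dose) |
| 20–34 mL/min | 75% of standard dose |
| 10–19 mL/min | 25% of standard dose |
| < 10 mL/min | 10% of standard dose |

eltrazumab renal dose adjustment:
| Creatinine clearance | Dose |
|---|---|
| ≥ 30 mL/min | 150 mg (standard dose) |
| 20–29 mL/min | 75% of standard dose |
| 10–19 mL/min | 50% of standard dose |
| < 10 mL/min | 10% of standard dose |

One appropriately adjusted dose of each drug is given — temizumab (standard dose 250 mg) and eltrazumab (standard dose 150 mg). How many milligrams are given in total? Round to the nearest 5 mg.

CrCl = (140 − 88) × 72.7 / (72 × 0.99) × 0.85 = 3780.4 / 71.28 × 0.85 ≈ 45.1 mL/min
CrCl ≈ 45 mL/min.
temizumab: ≥ 35 mL/min → 100% of 250 mg = 250 mg.
eltrazumab: ≥ 30 mL/min → 100% of 150 mg = 150 mg.
Total = 250 + 150 = 400 mg.

400 mg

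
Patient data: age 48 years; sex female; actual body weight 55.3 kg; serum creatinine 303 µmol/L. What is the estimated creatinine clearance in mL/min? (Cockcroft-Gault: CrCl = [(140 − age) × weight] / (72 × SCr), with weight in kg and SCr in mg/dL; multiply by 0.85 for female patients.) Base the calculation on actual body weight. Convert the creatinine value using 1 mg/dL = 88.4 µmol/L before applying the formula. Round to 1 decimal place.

17.5 mL/min

SCr = 303 / 88.4 = 3.428 mg/dL
CrCl = (140 − 48) × 55.3 / (72 × 3.428) × 0.85 = 5087.6 / 246.82 × 0.85 ≈ 17.5 mL/min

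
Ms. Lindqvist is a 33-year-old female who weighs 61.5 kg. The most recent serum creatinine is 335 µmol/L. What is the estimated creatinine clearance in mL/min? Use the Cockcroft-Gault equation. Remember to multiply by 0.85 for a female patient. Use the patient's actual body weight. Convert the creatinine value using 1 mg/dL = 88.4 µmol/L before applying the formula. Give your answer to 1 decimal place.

SCr = 335 / 88.4 = 3.79 mg/dL
CrCl = (140 − 33) × 61.5 / (72 × 3.79) × 0.85 = 6580.5 / 272.88 × 0.85 ≈ 20.5 mL/min

20.5 mL/min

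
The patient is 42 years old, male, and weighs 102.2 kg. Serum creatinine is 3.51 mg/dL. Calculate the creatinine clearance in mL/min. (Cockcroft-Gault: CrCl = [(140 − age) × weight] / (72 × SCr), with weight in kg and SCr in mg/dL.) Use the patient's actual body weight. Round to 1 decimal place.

CrCl = (140 − 42) × 102.2 / (72 × 3.51) = 10015.6 / 252.72 ≈ 39.6 mL/min

39.6 mL/min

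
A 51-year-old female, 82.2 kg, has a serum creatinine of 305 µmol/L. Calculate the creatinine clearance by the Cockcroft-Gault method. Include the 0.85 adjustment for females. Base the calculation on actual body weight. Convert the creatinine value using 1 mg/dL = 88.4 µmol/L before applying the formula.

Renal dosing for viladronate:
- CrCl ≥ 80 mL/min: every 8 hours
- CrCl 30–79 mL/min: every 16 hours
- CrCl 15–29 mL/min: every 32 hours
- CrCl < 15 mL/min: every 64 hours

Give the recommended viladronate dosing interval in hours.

every 32 hours

SCr = 305 / 88.4 = 3.45 mg/dL
CrCl = (140 − 51) × 82.2 / (72 × 3.45) × 0.85 = 7315.8 / 248.40 × 0.85 ≈ 25.0 mL/min
CrCl ≈ 25 mL/min → bracket 15–29 mL/min → every 32 hours.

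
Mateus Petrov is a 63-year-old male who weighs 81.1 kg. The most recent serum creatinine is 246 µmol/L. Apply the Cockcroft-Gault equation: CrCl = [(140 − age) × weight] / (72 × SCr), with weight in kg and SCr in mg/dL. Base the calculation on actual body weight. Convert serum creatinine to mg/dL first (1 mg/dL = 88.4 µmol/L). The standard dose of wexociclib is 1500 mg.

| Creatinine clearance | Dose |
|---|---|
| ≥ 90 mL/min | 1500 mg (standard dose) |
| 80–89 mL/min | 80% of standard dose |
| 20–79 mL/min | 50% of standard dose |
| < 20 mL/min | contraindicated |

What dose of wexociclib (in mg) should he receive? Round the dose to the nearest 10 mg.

SCr = 246 / 88.4 = 2.783 mg/dL
CrCl = (140 − 63) × 81.1 / (72 × 2.783) = 6244.7 / 200.38 ≈ 31.2 mL/min
CrCl ≈ 31 mL/min → bracket 20–79 mL/min.
50% of 1500 mg = 750 mg

750 mg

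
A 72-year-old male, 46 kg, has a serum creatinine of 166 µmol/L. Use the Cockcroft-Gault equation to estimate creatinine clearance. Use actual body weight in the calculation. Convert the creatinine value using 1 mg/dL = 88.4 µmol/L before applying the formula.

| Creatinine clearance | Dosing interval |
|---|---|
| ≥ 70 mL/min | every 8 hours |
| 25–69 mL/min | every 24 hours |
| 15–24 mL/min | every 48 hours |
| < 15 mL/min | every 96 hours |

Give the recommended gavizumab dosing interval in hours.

SCr = 166 / 88.4 = 1.878 mg/dL
CrCl = (140 − 72) × 46 / (72 × 1.878) = 3128.0 / 135.22 ≈ 23.1 mL/min
CrCl ≈ 23 mL/min → bracket 15–24 mL/min → every 48 hours.

every 48 hours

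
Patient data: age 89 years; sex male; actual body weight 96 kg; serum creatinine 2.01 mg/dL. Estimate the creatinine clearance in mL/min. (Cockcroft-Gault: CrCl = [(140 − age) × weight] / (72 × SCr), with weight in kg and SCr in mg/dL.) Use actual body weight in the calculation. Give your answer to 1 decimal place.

33.8 mL/min

CrCl = (140 − 89) × 96 / (72 × 2.01) = 4896.0 / 144.72 ≈ 33.8 mL/min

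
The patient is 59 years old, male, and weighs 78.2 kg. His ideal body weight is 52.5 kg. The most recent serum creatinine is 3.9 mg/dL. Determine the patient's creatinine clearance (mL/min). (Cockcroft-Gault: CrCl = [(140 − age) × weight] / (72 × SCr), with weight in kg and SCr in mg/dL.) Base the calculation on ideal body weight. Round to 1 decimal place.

CrCl = (140 − 59) × 52.5 / (72 × 3.9) = 4252.5 / 280.80 ≈ 15.1 mL/min

15.1 mL/min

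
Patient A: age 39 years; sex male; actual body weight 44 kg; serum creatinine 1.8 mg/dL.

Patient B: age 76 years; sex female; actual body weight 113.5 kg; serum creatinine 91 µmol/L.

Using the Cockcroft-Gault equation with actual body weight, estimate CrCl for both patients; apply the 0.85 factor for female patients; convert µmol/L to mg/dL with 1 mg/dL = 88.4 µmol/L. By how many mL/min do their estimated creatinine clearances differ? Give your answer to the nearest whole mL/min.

Patient A: CrCl = (140 − 39) × 44 / (72 × 1.8) = 4444.0 / 129.60 ≈ 34.3 mL/min
Patient B: SCr = 91 / 88.4 = 1.029 mg/dL
Patient B: CrCl = (140 − 76) × 113.5 / (72 × 1.029) × 0.85 = 7264.0 / 74.09 × 0.85 ≈ 83.3 mL/min
|34.3 − 83.3| = 49.0 mL/min

49 mL/min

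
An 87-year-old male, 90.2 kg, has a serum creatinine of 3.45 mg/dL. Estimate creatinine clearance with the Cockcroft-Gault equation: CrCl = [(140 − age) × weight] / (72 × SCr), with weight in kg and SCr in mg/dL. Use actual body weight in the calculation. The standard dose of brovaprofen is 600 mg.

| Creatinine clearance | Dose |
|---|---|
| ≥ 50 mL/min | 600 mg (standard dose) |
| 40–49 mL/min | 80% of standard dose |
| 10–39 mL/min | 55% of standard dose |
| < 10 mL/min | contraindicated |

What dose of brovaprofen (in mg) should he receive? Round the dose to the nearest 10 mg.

CrCl = (140 − 87) × 90.2 / (72 × 3.45) = 4780.6 / 248.40 ≈ 19.2 mL/min
CrCl ≈ 19 mL/min → bracket 10–39 mL/min.
55% of 600 mg = 330 mg

330 mg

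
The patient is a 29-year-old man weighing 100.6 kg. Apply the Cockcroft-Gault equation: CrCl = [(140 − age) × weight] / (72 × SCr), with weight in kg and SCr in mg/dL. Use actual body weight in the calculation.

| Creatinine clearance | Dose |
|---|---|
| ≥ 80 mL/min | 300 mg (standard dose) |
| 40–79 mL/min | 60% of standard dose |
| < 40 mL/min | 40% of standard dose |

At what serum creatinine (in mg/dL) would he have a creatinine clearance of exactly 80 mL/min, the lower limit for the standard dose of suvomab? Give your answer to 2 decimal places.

1.94 mg/dL

Standard dose requires CrCl ≥ 80 mL/min.
Set (140 − 29) × 100.6 / (72 × SCr) = 80
SCr = (140 − 29) × 100.6 / (72 × 80) = 1.939 mg/dL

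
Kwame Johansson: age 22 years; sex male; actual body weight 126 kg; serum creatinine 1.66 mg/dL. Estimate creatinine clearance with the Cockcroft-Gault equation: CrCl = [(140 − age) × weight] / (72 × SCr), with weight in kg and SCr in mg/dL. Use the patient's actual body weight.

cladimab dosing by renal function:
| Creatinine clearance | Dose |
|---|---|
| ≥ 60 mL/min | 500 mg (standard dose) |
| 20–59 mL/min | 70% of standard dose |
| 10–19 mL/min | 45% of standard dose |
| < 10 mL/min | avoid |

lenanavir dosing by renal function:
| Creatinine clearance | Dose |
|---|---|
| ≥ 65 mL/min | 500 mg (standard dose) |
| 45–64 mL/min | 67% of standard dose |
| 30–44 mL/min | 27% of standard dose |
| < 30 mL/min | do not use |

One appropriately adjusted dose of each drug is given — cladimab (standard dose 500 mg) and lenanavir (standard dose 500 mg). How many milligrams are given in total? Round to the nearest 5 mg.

CrCl = (140 − 22) × 126 / (72 × 1.66) = 14868.0 / 119.52 ≈ 124.4 mL/min
CrCl ≈ 124 mL/min.
cladimab: ≥ 60 mL/min → 100% of 500 mg = 500 mg.
lenanavir: ≥ 65 mL/min → 100% of 500 mg = 500 mg.
Total = 500 + 500 = 1000 mg.

1000 mg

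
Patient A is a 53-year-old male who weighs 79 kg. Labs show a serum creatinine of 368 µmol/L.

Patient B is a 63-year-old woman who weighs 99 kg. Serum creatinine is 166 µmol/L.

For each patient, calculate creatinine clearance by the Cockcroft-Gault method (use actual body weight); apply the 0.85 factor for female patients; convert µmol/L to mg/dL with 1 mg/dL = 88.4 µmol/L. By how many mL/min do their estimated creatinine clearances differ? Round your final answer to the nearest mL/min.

25 mL/min

Patient A: SCr = 368 / 88.4 = 4.163 mg/dL
Patient A: CrCl = (140 − 53) × 79 / (72 × 4.163) = 6873.0 / 299.74 ≈ 22.9 mL/min
Patient B: SCr = 166 / 88.4 = 1.878 mg/dL
Patient B: CrCl = (140 − 63) × 99 / (72 × 1.878) × 0.85 = 7623.0 / 135.22 × 0.85 ≈ 47.9 mL/min
|22.9 − 47.9| = 25.0 mL/min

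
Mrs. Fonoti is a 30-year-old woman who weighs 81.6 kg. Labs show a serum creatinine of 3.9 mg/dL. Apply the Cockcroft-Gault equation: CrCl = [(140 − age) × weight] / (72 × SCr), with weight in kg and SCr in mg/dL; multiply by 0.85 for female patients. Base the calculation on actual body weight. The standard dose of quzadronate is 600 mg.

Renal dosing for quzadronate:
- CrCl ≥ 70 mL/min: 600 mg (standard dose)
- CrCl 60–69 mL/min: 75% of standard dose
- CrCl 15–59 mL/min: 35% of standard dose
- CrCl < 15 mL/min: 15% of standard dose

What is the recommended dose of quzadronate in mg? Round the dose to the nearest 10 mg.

210 mg

CrCl = (140 − 30) × 81.6 / (72 × 3.9) × 0.85 = 8976.0 / 280.80 × 0.85 ≈ 27.2 mL/min
CrCl ≈ 27 mL/min → bracket 15–59 mL/min.
35% of 600 mg = 210 mg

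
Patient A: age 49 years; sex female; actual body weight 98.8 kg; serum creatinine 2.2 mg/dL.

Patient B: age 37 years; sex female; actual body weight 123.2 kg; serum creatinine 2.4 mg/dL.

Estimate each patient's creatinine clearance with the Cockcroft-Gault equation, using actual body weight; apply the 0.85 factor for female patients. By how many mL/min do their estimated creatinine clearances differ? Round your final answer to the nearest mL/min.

14 mL/min

Patient A: CrCl = (140 − 49) × 98.8 / (72 × 2.2) × 0.85 = 8990.8 / 158.40 × 0.85 ≈ 48.2 mL/min
Patient B: CrCl = (140 − 37) × 123.2 / (72 × 2.4) × 0.85 = 12689.6 / 172.80 × 0.85 ≈ 62.4 mL/min
|48.2 − 62.4| = 14.2 mL/min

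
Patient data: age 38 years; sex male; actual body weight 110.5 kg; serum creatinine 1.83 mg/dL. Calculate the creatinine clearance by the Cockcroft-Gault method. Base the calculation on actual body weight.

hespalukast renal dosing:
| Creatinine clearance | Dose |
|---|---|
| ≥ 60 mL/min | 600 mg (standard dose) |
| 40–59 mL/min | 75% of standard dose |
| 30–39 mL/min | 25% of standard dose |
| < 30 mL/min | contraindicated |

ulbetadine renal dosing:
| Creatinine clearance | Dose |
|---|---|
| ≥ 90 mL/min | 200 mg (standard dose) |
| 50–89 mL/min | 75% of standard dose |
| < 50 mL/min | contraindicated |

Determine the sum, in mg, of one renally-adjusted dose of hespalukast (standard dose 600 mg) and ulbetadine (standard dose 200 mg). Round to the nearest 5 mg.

750 mg

CrCl = (140 − 38) × 110.5 / (72 × 1.83) = 11271.0 / 131.76 ≈ 85.5 mL/min
CrCl ≈ 86 mL/min.
hespalukast: ≥ 60 mL/min → 100% of 600 mg = 600 mg.
ulbetadine: 50–89 mL/min → 75% of 200 mg = 150 mg.
Total = 600 + 150 = 750 mg.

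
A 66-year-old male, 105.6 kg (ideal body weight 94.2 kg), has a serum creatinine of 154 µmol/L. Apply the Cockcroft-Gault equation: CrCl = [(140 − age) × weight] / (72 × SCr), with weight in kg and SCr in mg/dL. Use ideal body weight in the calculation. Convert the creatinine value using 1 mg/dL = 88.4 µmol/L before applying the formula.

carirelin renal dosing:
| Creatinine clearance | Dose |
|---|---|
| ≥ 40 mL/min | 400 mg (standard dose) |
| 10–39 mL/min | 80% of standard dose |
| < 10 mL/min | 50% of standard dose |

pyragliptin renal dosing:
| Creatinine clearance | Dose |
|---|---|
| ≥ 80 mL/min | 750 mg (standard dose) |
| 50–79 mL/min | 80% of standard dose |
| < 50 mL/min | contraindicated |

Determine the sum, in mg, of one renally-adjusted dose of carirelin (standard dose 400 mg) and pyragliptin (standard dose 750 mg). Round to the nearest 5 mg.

1000 mg

SCr = 154 / 88.4 = 1.742 mg/dL
CrCl = (140 − 66) × 94.2 / (72 × 1.742) = 6970.8 / 125.42 ≈ 55.6 mL/min
CrCl ≈ 56 mL/min.
carirelin: ≥ 40 mL/min → 100% of 400 mg = 400 mg.
pyragliptin: 50–79 mL/min → 80% of 750 mg = 600 mg.
Total = 400 + 600 = 1000 mg.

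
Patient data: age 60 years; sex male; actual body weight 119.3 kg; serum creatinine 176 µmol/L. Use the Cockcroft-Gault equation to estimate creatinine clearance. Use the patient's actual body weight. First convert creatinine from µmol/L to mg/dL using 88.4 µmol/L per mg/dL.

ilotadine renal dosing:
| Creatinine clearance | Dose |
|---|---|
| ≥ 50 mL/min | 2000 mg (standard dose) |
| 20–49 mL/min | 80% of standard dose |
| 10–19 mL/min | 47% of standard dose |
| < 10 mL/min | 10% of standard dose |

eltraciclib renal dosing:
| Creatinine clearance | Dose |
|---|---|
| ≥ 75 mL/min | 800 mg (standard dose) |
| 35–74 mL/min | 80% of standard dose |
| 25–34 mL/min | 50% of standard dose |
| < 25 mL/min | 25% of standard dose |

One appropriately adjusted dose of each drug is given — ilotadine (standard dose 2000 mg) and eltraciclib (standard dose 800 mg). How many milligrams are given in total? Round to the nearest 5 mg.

2640 mg

SCr = 176 / 88.4 = 1.991 mg/dL
CrCl = (140 − 60) × 119.3 / (72 × 1.991) = 9544.0 / 143.35 ≈ 66.6 mL/min
CrCl ≈ 67 mL/min.
ilotadine: ≥ 50 mL/min → 100% of 2000 mg = 2000 mg.
eltraciclib: 35–74 mL/min → 80% of 800 mg = 640 mg.
Total = 2000 + 640 = 2640 mg.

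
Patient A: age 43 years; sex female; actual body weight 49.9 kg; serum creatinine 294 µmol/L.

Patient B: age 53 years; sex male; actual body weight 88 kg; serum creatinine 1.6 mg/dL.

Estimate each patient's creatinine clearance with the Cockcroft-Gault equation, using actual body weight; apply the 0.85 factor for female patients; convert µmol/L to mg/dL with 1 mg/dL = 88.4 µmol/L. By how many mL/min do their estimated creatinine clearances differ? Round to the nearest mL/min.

Patient A: SCr = 294 / 88.4 = 3.326 mg/dL
Patient A: CrCl = (140 − 43) × 49.9 / (72 × 3.326) × 0.85 = 4840.3 / 239.47 × 0.85 ≈ 17.2 mL/min
Patient B: CrCl = (140 − 53) × 88 / (72 × 1.6) = 7656.0 / 115.20 ≈ 66.5 mL/min
|17.2 − 66.5| = 49.3 mL/min

49 mL/min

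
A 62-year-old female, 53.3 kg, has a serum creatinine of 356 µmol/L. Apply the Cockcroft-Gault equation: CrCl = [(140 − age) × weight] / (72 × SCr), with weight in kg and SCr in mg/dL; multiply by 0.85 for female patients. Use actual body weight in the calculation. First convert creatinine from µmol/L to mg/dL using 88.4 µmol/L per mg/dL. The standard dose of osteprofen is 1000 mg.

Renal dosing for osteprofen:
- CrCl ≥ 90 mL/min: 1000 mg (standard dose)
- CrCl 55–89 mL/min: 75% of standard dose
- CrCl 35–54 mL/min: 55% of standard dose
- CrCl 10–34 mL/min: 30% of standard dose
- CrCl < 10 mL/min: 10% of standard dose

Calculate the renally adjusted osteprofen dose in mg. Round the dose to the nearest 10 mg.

300 mg

SCr = 356 / 88.4 = 4.027 mg/dL
CrCl = (140 − 62) × 53.3 / (72 × 4.027) × 0.85 = 4157.4 / 289.94 × 0.85 ≈ 12.2 mL/min
CrCl ≈ 12 mL/min → bracket 10–34 mL/min.
30% of 1000 mg = 300 mg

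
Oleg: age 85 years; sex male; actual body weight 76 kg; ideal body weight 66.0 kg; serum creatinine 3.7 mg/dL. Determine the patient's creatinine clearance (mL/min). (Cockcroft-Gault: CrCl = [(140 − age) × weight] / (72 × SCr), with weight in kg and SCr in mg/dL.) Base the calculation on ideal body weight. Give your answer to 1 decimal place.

13.6 mL/min

CrCl = (140 − 85) × 66 / (72 × 3.7) = 3630.0 / 266.40 ≈ 13.6 mL/min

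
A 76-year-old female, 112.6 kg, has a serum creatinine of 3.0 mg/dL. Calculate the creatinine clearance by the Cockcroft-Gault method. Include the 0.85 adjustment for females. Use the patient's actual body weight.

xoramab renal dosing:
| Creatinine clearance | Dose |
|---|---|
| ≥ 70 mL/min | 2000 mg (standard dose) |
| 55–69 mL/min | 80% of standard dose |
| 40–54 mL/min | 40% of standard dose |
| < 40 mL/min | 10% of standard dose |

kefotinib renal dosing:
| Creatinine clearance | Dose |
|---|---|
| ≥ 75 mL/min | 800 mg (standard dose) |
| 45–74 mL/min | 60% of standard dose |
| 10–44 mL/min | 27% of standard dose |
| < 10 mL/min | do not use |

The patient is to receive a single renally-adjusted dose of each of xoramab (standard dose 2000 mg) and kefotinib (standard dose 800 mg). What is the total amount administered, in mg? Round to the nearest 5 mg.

CrCl = (140 − 76) × 112.6 / (72 × 3) × 0.85 = 7206.4 / 216.00 × 0.85 ≈ 28.4 mL/min
CrCl ≈ 28 mL/min.
xoramab: < 40 mL/min → 10% of 2000 mg = 200 mg.
kefotinib: 10–44 mL/min → 27% of 800 mg = 216 mg.
Total = 200 + 216 = 416 mg.

415 mg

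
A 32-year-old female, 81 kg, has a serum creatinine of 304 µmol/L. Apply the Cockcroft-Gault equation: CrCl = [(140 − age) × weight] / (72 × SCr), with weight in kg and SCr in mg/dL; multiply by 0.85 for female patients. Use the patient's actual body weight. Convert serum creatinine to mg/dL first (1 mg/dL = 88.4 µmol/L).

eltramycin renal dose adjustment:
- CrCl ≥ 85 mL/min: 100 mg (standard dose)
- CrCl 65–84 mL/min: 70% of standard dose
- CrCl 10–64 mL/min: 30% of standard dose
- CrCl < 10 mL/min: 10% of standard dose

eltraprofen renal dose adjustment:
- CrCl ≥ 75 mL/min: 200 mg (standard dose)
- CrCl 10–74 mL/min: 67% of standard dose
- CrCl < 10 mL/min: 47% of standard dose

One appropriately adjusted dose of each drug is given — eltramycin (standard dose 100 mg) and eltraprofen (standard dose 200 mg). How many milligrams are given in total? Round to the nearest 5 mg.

165 mg

SCr = 304 / 88.4 = 3.439 mg/dL
CrCl = (140 − 32) × 81 / (72 × 3.439) × 0.85 = 8748.0 / 247.61 × 0.85 ≈ 30.0 mL/min
CrCl ≈ 30 mL/min.
eltramycin: 10–64 mL/min → 30% of 100 mg = 30 mg.
eltraprofen: 10–74 mL/min → 67% of 200 mg = 134 mg.
Total = 30 + 134 = 164 mg.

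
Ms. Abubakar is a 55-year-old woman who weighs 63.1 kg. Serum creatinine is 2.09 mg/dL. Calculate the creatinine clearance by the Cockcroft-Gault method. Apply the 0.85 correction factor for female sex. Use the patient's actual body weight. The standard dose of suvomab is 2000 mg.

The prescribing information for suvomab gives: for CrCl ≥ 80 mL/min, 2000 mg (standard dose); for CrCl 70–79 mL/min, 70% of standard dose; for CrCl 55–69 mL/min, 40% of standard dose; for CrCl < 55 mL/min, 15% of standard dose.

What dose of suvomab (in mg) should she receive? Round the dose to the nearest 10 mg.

CrCl = (140 − 55) × 63.1 / (72 × 2.09) × 0.85 = 5363.5 / 150.48 × 0.85 ≈ 30.3 mL/min
CrCl ≈ 30 mL/min → bracket < 55 mL/min.
15% of 2000 mg = 300 mg

300 mg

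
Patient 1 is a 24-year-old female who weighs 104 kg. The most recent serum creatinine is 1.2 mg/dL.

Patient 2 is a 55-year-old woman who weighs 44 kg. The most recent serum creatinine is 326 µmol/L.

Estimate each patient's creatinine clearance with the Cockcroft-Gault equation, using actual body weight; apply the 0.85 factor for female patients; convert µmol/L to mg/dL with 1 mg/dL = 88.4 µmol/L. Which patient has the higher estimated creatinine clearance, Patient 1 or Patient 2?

Patient 1

Patient 1: CrCl = (140 − 24) × 104 / (72 × 1.2) × 0.85 = 12064.0 / 86.40 × 0.85 ≈ 118.7 mL/min
Patient 2: SCr = 326 / 88.4 = 3.688 mg/dL
Patient 2: CrCl = (140 − 55) × 44 / (72 × 3.688) × 0.85 = 3740.0 / 265.54 × 0.85 ≈ 12.0 mL/min
118.7 vs 12.0 mL/min → Patient 1 is higher.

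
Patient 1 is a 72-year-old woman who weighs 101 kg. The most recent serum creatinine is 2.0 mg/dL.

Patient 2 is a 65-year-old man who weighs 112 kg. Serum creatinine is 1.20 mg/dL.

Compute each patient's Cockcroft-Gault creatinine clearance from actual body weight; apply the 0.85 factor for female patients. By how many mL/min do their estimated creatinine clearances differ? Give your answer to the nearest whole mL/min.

57 mL/min

Patient 1: CrCl = (140 − 72) × 101 / (72 × 2) × 0.85 = 6868.0 / 144.00 × 0.85 ≈ 40.5 mL/min
Patient 2: CrCl = (140 − 65) × 112 / (72 × 1.2) = 8400.0 / 86.40 ≈ 97.2 mL/min
|40.5 − 97.2| = 56.7 mL/min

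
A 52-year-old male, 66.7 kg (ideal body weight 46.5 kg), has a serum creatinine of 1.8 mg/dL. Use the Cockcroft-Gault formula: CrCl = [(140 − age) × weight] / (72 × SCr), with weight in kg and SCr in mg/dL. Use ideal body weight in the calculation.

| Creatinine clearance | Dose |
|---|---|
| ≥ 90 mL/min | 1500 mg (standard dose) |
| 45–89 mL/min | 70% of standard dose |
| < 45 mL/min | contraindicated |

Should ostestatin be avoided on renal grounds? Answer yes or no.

CrCl = (140 − 52) × 46.5 / (72 × 1.8) = 4092.0 / 129.60 ≈ 31.6 mL/min
CrCl ≈ 32 mL/min, which is < 45 mL/min.

yes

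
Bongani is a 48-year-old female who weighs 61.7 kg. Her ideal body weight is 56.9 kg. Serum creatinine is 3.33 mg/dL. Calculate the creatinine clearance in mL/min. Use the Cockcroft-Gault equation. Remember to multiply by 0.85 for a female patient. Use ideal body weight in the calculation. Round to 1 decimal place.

18.6 mL/min

CrCl = (140 − 48) × 56.9 / (72 × 3.33) × 0.85 = 5234.8 / 239.76 × 0.85 ≈ 18.6 mL/min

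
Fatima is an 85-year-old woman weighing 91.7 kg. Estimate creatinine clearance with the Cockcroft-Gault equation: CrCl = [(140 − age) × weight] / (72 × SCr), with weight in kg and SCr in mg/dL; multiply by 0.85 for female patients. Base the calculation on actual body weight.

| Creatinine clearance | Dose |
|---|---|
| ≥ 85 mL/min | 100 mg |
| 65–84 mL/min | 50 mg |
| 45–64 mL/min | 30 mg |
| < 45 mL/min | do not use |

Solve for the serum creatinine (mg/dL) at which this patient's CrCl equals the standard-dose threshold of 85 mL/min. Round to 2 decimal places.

0.70 mg/dL

Standard dose requires CrCl ≥ 85 mL/min.
Set (140 − 85) × 91.7 × 0.85 / (72 × SCr) = 85
SCr = (140 − 85) × 91.7 × 0.85 / (72 × 85) = 0.700 mg/dL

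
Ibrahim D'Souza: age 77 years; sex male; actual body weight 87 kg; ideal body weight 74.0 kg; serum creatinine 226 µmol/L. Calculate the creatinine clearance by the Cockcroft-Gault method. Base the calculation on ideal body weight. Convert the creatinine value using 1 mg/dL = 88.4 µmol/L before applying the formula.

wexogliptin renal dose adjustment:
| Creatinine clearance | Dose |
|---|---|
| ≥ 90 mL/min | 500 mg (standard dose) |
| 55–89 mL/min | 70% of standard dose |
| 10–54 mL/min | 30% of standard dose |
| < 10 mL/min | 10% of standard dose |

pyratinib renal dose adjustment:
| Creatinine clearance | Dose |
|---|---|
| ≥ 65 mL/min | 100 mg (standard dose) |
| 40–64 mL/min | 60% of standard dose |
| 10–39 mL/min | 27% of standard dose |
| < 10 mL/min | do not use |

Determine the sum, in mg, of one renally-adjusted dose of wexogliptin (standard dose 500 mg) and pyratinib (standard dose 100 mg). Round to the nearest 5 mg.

175 mg

SCr = 226 / 88.4 = 2.557 mg/dL
CrCl = (140 − 77) × 74 / (72 × 2.557) = 4662.0 / 184.10 ≈ 25.3 mL/min
CrCl ≈ 25 mL/min.
wexogliptin: 10–54 mL/min → 30% of 500 mg = 150 mg.
pyratinib: 10–39 mL/min → 27% of 100 mg = 27 mg.
Total = 150 + 27 = 177 mg.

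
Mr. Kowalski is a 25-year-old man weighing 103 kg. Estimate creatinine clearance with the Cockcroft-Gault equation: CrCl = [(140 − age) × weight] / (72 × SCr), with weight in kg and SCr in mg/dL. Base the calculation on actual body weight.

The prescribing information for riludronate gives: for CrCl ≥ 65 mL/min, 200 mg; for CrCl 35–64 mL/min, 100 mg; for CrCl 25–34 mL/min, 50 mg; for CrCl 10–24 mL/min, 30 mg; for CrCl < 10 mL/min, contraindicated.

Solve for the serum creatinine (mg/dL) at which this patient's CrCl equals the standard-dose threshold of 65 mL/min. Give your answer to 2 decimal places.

2.53 mg/dL

Standard dose requires CrCl ≥ 65 mL/min.
Set (140 − 25) × 103 / (72 × SCr) = 65
SCr = (140 − 25) × 103 / (72 × 65) = 2.531 mg/dL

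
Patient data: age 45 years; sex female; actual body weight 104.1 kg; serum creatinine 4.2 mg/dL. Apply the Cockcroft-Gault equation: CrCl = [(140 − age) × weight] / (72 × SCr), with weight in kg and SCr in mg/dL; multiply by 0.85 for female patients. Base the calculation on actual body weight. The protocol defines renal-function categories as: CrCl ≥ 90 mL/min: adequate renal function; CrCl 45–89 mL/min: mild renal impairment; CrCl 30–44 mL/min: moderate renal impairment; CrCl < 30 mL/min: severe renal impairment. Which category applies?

severe renal impairment

CrCl = (140 − 45) × 104.1 / (72 × 4.2) × 0.85 = 9889.5 / 302.40 × 0.85 ≈ 27.8 mL/min
28 mL/min falls in the 'severe renal impairment' range.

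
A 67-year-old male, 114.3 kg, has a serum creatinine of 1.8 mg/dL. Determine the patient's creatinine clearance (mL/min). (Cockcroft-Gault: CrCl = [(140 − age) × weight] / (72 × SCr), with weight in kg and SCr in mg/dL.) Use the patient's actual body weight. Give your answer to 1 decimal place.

64.4 mL/min

CrCl = (140 − 67) × 114.3 / (72 × 1.8) = 8343.9 / 129.60 ≈ 64.4 mL/min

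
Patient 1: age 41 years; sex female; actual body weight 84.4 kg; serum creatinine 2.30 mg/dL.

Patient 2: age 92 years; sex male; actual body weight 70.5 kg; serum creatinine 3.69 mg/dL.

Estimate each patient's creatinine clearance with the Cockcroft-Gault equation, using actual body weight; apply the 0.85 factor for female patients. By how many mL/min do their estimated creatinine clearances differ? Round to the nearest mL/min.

Patient 1: CrCl = (140 − 41) × 84.4 / (72 × 2.3) × 0.85 = 8355.6 / 165.60 × 0.85 ≈ 42.9 mL/min
Patient 2: CrCl = (140 − 92) × 70.5 / (72 × 3.69) = 3384.0 / 265.68 ≈ 12.7 mL/min
|42.9 − 12.7| = 30.2 mL/min

30 mL/min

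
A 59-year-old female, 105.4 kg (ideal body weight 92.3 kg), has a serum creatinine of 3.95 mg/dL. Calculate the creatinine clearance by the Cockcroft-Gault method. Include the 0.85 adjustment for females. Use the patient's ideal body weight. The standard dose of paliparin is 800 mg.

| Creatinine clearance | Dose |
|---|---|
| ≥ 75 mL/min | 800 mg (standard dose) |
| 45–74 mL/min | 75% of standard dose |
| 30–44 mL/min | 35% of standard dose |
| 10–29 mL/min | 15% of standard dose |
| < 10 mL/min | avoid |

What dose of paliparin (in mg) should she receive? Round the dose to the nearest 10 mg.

120 mg

CrCl = (140 − 59) × 92.3 / (72 × 3.95) × 0.85 = 7476.3 / 284.40 × 0.85 ≈ 22.3 mL/min
CrCl ≈ 22 mL/min → bracket 10–29 mL/min.
15% of 800 mg = 120 mg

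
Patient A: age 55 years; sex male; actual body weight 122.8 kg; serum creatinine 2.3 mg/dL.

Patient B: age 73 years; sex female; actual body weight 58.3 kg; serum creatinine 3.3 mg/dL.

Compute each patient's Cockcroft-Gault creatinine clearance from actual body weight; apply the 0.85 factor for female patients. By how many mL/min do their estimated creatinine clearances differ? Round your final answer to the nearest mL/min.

49 mL/min

Patient A: CrCl = (140 − 55) × 122.8 / (72 × 2.3) = 10438.0 / 165.60 ≈ 63.0 mL/min
Patient B: CrCl = (140 − 73) × 58.3 / (72 × 3.3) × 0.85 = 3906.1 / 237.60 × 0.85 ≈ 14.0 mL/min
|63.0 − 14.0| = 49.0 mL/min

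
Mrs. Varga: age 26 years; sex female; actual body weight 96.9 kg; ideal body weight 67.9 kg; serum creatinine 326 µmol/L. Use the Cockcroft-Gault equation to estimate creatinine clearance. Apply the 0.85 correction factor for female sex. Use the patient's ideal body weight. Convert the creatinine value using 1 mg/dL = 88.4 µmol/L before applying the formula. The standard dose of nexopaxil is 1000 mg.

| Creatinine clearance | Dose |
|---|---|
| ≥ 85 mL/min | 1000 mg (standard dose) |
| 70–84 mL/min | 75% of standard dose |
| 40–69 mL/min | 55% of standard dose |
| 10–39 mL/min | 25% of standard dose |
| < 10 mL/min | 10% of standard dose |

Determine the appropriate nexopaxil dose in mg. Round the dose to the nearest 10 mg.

250 mg

SCr = 326 / 88.4 = 3.688 mg/dL
CrCl = (140 − 26) × 67.9 / (72 × 3.688) × 0.85 = 7740.6 / 265.54 × 0.85 ≈ 24.8 mL/min
CrCl ≈ 25 mL/min → bracket 10–39 mL/min.
25% of 1000 mg = 250 mg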